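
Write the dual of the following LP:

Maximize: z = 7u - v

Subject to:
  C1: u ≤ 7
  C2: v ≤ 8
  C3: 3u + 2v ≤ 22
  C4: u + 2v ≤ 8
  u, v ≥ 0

Primal max cᵀx s.t. Ax ≤ b, x ≥ 0  →  Dual min bᵀy s.t. Aᵀy ≥ c, y ≥ 0.

Minimize: z = 7y1 + 8y2 + 22y3 + 8y4

Subject to:
  y1 + 3y3 + y4 ≥ 7
  y2 + 2y3 + 2y4 ≥ -1
  y1, y2, y3, y4 ≥ 0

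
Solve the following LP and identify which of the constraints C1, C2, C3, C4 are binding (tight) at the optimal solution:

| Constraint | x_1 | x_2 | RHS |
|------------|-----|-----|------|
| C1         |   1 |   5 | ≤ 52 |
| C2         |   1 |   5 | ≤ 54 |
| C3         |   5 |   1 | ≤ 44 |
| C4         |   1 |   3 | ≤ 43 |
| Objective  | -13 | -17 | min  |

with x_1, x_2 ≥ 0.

At x_1 = 7, x_2 = 9, compute slack b - a·x for each constraint:
  C1: 52 − 52 = 0  (binding)
  C2: 54 − 52 = 2  (slack)
  C3: 44 − 44 = 0  (binding)
  C4: 43 − 34 = 9  (slack)

Optimal: x_1 = 7, x_2 = 9
Binding: C1, C3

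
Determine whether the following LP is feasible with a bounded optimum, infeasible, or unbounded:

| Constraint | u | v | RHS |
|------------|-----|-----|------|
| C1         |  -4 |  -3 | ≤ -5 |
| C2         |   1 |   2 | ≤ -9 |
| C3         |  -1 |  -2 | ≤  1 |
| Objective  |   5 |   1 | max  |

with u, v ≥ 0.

Infeasible (no feasible solution exists)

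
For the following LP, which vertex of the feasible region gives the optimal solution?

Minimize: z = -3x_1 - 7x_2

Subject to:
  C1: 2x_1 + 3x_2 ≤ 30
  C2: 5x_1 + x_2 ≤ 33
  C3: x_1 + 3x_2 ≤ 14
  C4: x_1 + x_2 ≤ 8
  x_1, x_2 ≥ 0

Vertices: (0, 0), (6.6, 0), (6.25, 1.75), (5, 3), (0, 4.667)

Evaluate the objective at each vertex of the feasible region:
  z(0, 0) = 0
  z(6.6, 0) = -19.8
  z(6.25, 1.75) = -31
  z(5, 3) = -36  ←
  z(0, 4.667) = -32.67
The minimum is at x_1 = 5, x_2 = 3.

(5, 3)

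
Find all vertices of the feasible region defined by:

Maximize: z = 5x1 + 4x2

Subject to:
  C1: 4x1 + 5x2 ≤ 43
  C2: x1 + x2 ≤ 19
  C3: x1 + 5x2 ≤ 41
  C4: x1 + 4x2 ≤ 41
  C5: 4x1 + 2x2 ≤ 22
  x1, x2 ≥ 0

(0, 0), (5.5, 0), (2, 7), (0.6667, 8.067), (0, 8.2)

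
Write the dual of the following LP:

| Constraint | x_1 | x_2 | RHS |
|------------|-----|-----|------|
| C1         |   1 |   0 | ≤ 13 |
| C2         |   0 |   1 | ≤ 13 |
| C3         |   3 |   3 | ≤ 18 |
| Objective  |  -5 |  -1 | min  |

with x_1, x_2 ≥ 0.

Primal min cᵀx s.t. Ax ≤ b, x ≥ 0  →  Dual max −bᵀy s.t. Aᵀy ≥ −c, y ≥ 0.

Maximize: z = -13y1 - 13y2 - 18y3

Subject to:
  y1 + 3y3 ≥ 5
  y2 + 3y3 ≥ 1
  y1, y2, y3 ≥ 0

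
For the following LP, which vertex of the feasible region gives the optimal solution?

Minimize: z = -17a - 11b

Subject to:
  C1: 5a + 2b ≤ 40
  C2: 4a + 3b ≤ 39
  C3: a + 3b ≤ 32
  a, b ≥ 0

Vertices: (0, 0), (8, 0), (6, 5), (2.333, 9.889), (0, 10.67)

Evaluate the objective at each vertex of the feasible region:
  z(0, 0) = 0
  z(8, 0) = -136
  z(6, 5) = -157  ←
  z(2.333, 9.889) = -148.4
  z(0, 10.67) = -117.3
The minimum is at a = 6, b = 5.

(6, 5)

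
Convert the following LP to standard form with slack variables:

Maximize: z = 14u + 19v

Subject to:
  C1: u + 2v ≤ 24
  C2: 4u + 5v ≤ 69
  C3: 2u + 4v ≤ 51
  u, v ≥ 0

max z = 14u + 19v

s.t.
  u + 2v + s1 = 24
  4u + 5v + s2 = 69
  2u + 4v + s3 = 51
  u, v, s1, s2, s3 ≥ 0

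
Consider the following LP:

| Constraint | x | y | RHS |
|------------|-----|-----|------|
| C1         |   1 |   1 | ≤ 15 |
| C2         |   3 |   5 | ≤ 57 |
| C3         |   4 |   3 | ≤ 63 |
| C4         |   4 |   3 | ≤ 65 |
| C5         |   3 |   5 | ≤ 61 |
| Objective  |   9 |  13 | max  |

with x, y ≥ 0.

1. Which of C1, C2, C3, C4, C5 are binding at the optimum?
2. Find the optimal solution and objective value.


1. C1, C2
2. x = 9, y = 6, z = 159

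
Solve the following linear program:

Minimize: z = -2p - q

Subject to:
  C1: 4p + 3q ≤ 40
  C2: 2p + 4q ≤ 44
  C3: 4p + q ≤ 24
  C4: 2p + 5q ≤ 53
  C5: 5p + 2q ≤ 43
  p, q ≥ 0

Evaluate the objective at each vertex of the feasible region:
  z(0, 0) = 0
  z(6, 0) = -12
  z(4, 8) = -16  ←
  z(2.929, 9.429) = -15.29
  z(0, 10.6) = -10.6
The minimum is at p = 4, q = 8.

p = 4, q = 8, z = -16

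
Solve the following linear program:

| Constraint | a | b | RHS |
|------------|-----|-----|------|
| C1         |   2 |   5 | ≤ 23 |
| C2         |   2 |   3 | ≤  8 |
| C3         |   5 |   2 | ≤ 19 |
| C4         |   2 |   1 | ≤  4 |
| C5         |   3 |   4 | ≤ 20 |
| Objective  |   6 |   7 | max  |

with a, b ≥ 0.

Evaluate the objective at each vertex of the feasible region:
  z(0, 0) = 0
  z(2, 0) = 12
  z(1, 2) = 20  ←
  z(0, 2.667) = 18.67
The maximum is at a = 1, b = 2.

a = 1, b = 2, z = 20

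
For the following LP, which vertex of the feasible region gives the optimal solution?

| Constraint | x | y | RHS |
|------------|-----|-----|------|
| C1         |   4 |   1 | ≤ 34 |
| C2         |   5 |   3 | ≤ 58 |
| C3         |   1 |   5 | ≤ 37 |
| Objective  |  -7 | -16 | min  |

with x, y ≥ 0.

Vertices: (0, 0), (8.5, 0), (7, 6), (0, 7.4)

Evaluate the objective at each vertex of the feasible region:
  z(0, 0) = 0
  z(8.5, 0) = -59.5
  z(7, 6) = -145  ←
  z(0, 7.4) = -118.4
The minimum is at x = 7, y = 6.

(7, 6)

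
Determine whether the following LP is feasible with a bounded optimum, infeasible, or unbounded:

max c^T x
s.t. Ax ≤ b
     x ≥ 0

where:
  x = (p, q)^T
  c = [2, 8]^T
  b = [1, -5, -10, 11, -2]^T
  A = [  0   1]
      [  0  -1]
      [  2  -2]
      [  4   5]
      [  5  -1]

Infeasible (no feasible solution exists)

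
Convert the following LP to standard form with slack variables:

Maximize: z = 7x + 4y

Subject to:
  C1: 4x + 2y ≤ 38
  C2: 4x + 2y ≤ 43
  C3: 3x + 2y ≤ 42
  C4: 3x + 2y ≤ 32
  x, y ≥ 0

max z = 7x + 4y

s.t.
  4x + 2y + s1 = 38
  4x + 2y + s2 = 43
  3x + 2y + s3 = 42
  3x + 2y + s4 = 32
  x, y, s1, s2, s3, s4 ≥ 0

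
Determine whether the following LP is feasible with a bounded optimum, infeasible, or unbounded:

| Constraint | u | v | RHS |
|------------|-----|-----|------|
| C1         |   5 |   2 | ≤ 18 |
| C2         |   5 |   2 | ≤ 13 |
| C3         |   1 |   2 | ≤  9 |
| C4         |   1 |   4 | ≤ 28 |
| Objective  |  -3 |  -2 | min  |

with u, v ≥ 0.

Feasible with a bounded optimal solution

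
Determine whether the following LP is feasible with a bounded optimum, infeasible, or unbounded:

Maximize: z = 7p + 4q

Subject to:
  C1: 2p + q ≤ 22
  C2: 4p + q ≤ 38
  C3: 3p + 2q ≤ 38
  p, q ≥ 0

Feasible with a bounded optimal solution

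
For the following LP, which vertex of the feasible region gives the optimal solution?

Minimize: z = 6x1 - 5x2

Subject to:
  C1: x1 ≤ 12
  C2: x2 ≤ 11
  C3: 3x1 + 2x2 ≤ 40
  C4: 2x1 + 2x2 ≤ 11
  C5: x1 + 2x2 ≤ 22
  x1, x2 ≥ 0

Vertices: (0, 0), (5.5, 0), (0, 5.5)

Evaluate the objective at each vertex of the feasible region:
  z(0, 0) = 0
  z(5.5, 0) = 33
  z(0, 5.5) = -27.5  ←
The minimum is at x1 = 0, x2 = 5.5.

(0, 5.5)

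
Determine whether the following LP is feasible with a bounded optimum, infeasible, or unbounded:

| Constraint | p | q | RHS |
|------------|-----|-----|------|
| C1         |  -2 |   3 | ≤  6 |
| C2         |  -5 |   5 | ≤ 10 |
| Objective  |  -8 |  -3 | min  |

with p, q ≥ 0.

Unbounded (objective can decrease without bound)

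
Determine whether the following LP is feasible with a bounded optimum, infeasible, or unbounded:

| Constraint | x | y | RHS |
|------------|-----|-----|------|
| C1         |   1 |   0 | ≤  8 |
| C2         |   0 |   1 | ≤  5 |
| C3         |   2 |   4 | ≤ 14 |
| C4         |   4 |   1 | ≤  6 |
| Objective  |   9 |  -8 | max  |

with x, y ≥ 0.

Feasible with a bounded optimal solution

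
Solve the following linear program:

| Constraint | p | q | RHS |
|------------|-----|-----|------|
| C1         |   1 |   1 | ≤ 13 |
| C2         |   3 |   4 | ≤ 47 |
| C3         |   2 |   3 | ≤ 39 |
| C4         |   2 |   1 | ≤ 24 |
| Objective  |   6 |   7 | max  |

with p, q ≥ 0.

Evaluate the objective at each vertex of the feasible region:
  z(0, 0) = 0
  z(12, 0) = 72
  z(11, 2) = 80
  z(5, 8) = 86  ←
  z(0, 11.75) = 82.25
The maximum is at p = 5, q = 8.

p = 5, q = 8, z = 86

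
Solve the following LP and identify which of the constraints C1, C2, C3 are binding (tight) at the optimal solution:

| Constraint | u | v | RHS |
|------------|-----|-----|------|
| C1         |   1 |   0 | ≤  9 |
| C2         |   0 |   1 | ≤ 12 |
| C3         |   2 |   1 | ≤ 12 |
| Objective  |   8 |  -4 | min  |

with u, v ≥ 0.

At u = 0, v = 12, compute slack b - a·x for each constraint:
  C1: 9 − 0 = 9  (slack)
  C2: 12 − 12 = 0  (binding)
  C3: 12 − 12 = 0  (binding)

Optimal: u = 0, v = 12
Binding: C2, C3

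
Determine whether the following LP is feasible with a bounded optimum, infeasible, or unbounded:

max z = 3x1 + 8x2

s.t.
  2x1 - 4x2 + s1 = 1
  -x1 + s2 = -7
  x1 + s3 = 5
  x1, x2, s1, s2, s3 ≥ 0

Infeasible (no feasible solution exists)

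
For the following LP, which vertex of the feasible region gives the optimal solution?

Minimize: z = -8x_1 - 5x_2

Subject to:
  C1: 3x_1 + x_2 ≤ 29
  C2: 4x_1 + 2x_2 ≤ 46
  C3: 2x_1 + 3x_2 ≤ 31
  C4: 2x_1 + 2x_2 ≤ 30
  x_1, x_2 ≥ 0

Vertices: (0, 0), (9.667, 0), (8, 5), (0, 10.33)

Evaluate the objective at each vertex of the feasible region:
  z(0, 0) = 0
  z(9.667, 0) = -77.33
  z(8, 5) = -89  ←
  z(0, 10.33) = -51.67
The minimum is at x_1 = 8, x_2 = 5.

(8, 5)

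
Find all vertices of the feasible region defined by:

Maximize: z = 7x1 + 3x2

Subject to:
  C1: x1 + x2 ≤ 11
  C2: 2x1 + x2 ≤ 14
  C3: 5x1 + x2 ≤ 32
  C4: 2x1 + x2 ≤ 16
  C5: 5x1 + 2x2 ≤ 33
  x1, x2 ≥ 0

(0, 0), (6.4, 0), (6.2, 1), (5, 4), (3, 8), (0, 11)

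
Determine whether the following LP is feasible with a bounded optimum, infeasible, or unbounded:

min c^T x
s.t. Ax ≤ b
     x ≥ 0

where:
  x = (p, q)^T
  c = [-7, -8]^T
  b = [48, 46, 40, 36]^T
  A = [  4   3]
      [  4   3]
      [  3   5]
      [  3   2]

Feasible with a bounded optimal solution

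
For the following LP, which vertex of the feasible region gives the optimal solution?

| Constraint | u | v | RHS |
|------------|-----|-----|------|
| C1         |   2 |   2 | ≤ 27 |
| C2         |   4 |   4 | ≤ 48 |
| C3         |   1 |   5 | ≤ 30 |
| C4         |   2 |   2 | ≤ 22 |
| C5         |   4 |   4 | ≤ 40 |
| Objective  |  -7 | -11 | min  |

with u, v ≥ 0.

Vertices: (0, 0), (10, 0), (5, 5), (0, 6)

Evaluate the objective at each vertex of the feasible region:
  z(0, 0) = 0
  z(10, 0) = -70
  z(5, 5) = -90  ←
  z(0, 6) = -66
The minimum is at u = 5, v = 5.

(5, 5)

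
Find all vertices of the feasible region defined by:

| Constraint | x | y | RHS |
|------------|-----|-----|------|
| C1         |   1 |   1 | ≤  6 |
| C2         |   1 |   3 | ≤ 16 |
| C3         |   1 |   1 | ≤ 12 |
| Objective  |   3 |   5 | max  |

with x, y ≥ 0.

(0, 0), (6, 0), (1, 5), (0, 5.333)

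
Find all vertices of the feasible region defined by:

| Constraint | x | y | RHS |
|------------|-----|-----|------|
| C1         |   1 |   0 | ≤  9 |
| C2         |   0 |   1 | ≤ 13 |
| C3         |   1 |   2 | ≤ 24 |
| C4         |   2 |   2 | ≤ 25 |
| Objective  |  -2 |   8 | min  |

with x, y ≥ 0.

(0, 0), (9, 0), (9, 3.5), (1, 11.5), (0, 12)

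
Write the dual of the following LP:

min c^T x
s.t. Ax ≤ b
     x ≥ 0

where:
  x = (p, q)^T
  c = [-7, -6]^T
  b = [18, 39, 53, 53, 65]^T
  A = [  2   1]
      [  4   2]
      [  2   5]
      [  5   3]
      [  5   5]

Primal min cᵀx s.t. Ax ≤ b, x ≥ 0  →  Dual max −bᵀy s.t. Aᵀy ≥ −c, y ≥ 0.

Maximize: z = -18y1 - 39y2 - 53y3 - 53y4 - 65y5

Subject to:
  2y1 + 4y2 + 2y3 + 5y4 + 5y5 ≥ 7
  y1 + 2y2 + 5y3 + 3y4 + 5y5 ≥ 6
  y1, y2, y3, y4, y5 ≥ 0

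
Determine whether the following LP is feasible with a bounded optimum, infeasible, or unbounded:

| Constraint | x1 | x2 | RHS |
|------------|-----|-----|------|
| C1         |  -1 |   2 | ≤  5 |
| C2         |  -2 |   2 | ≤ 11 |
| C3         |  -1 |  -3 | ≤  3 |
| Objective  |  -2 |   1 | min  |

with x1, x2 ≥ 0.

Unbounded (objective can decrease without bound)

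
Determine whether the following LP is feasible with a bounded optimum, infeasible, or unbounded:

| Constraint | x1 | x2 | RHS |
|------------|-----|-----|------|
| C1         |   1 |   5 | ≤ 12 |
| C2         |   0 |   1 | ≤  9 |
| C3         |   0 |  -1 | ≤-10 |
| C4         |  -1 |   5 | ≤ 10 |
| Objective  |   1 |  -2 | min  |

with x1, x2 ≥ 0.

Infeasible (no feasible solution exists)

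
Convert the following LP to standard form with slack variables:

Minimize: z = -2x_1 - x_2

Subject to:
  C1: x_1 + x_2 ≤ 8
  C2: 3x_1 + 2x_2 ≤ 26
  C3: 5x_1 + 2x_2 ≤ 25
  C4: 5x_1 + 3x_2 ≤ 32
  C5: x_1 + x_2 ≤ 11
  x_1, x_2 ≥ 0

min z = -2x_1 - x_2

s.t.
  x_1 + x_2 + s1 = 8
  3x_1 + 2x_2 + s2 = 26
  5x_1 + 2x_2 + s3 = 25
  5x_1 + 3x_2 + s4 = 32
  x_1 + x_2 + s5 = 11
  x_1, x_2, s1, s2, s3, s4, s5 ≥ 0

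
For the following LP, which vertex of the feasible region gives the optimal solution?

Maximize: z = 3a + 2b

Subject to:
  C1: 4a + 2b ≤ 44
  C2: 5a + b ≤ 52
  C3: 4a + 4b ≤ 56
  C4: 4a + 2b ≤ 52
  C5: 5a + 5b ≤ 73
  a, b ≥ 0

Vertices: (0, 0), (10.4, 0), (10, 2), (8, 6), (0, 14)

Evaluate the objective at each vertex of the feasible region:
  z(0, 0) = 0
  z(10.4, 0) = 31.2
  z(10, 2) = 34
  z(8, 6) = 36  ←
  z(0, 14) = 28
The maximum is at a = 8, b = 6.

(8, 6)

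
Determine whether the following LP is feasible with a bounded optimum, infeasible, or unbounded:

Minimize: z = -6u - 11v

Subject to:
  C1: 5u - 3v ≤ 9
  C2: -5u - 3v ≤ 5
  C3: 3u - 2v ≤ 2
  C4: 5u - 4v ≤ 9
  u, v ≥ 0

Unbounded (objective can decrease without bound)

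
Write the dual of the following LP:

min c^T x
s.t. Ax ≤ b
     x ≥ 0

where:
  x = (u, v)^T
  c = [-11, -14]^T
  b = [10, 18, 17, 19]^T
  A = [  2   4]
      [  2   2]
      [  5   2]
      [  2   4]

Primal min cᵀx s.t. Ax ≤ b, x ≥ 0  →  Dual max −bᵀy s.t. Aᵀy ≥ −c, y ≥ 0.

Maximize: z = -10y1 - 18y2 - 17y3 - 19y4

Subject to:
  2y1 + 2y2 + 5y3 + 2y4 ≥ 11
  4y1 + 2y2 + 2y3 + 4y4 ≥ 14
  y1, y2, y3, y4 ≥ 0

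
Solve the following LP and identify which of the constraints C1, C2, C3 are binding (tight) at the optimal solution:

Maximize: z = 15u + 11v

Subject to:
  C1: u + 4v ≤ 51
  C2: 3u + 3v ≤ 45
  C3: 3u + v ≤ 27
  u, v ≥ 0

At u = 6, v = 9, compute slack b - a·x for each constraint:
  C1: 51 − 42 = 9  (slack)
  C2: 45 − 45 = 0  (binding)
  C3: 27 − 27 = 0  (binding)

Optimal: u = 6, v = 9
Binding: C2, C3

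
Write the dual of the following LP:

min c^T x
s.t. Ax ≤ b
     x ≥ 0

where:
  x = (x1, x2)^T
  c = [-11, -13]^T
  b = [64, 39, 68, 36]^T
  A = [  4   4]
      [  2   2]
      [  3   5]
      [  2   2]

Primal min cᵀx s.t. Ax ≤ b, x ≥ 0  →  Dual max −bᵀy s.t. Aᵀy ≥ −c, y ≥ 0.

Maximize: z = -64y1 - 39y2 - 68y3 - 36y4

Subject to:
  4y1 + 2y2 + 3y3 + 2y4 ≥ 11
  4y1 + 2y2 + 5y3 + 2y4 ≥ 13
  y1, y2, y3, y4 ≥ 0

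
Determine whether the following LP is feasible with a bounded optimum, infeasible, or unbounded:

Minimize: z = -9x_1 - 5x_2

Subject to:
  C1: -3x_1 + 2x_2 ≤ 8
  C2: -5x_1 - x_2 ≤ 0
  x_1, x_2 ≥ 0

Unbounded (objective can decrease without bound)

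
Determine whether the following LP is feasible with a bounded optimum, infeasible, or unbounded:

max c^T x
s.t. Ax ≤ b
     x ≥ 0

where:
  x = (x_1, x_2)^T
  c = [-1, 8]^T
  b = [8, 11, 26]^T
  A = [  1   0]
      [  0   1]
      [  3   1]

Feasible with a bounded optimal solution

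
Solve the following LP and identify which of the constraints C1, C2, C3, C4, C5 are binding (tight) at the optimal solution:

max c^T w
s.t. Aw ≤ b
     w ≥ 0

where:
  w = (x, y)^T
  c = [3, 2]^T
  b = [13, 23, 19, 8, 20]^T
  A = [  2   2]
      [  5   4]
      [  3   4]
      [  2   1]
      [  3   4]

At x = 3, y = 2, compute slack b - a·x for each constraint:
  C1: 13 − 10 = 3  (slack)
  C2: 23 − 23 = 0  (binding)
  C3: 19 − 17 = 2  (slack)
  C4: 8 − 8 = 0  (binding)
  C5: 20 − 17 = 3  (slack)

Optimal: x = 3, y = 2
Binding: C2, C4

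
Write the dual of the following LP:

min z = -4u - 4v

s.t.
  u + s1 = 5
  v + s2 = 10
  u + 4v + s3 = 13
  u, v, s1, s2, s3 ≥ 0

Primal min cᵀx s.t. Ax ≤ b, x ≥ 0  →  Dual max −bᵀy s.t. Aᵀy ≥ −c, y ≥ 0.

Maximize: z = -5y1 - 10y2 - 13y3

Subject to:
  y1 + y3 ≥ 4
  y2 + 4y3 ≥ 4
  y1, y2, y3 ≥ 0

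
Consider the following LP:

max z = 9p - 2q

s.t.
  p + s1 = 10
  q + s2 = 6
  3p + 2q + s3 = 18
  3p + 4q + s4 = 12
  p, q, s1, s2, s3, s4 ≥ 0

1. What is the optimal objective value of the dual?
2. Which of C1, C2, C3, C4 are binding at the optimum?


1. 36
2. C4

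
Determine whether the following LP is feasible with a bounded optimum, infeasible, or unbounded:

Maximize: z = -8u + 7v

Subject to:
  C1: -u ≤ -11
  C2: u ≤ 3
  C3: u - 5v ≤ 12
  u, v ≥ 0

Infeasible (no feasible solution exists)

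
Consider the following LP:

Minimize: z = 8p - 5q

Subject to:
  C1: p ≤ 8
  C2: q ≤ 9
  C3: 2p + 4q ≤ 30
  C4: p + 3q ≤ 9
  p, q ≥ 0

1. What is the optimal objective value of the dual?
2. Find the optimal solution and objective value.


1. -15
2. p = 0, q = 3, z = -15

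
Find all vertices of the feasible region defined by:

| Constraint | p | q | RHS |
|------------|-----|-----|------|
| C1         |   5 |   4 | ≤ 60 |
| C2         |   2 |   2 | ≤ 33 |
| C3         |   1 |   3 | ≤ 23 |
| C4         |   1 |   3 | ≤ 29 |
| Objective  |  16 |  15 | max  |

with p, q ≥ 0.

(0, 0), (12, 0), (8, 5), (0, 7.667)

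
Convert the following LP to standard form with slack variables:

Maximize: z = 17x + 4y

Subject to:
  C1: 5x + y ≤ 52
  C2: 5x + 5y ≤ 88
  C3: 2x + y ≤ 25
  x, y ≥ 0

max z = 17x + 4y

s.t.
  5x + y + s1 = 52
  5x + 5y + s2 = 88
  2x + y + s3 = 25
  x, y, s1, s2, s3 ≥ 0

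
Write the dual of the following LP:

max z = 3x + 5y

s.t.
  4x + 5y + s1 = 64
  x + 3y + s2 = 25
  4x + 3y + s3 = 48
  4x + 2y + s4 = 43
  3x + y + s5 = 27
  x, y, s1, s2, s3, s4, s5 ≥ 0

Primal max cᵀx s.t. Ax ≤ b, x ≥ 0  →  Dual min bᵀy s.t. Aᵀy ≥ c, y ≥ 0.

Minimize: z = 64y1 + 25y2 + 48y3 + 43y4 + 27y5

Subject to:
  4y1 + y2 + 4y3 + 4y4 + 3y5 ≥ 3
  5y1 + 3y2 + 3y3 + 2y4 + y5 ≥ 5
  y1, y2, y3, y4, y5 ≥ 0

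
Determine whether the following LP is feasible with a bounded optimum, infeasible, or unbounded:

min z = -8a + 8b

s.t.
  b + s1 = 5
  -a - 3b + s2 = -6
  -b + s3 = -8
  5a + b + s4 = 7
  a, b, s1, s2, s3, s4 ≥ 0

Infeasible (no feasible solution exists)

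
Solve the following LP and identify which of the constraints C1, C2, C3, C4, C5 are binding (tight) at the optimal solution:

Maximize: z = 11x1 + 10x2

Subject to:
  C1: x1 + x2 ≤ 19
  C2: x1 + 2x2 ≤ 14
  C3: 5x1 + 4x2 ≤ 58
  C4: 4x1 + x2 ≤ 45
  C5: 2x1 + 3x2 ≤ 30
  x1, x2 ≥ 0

At x1 = 10, x2 = 2, compute slack b - a·x for each constraint:
  C1: 19 − 12 = 7  (slack)
  C2: 14 − 14 = 0  (binding)
  C3: 58 − 58 = 0  (binding)
  C4: 45 − 42 = 3  (slack)
  C5: 30 − 26 = 4  (slack)

Optimal: x1 = 10, x2 = 2
Binding: C2, C3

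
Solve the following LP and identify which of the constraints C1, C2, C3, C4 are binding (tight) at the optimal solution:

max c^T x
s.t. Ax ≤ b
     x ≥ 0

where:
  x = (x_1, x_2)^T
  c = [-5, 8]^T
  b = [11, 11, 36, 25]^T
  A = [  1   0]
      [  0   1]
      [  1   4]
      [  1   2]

At x_1 = 0, x_2 = 9, compute slack b - a·x for each constraint:
  C1: 11 − 0 = 11  (slack)
  C2: 11 − 9 = 2  (slack)
  C3: 36 − 36 = 0  (binding)
  C4: 25 − 18 = 7  (slack)

Optimal: x_1 = 0, x_2 = 9
Binding: C3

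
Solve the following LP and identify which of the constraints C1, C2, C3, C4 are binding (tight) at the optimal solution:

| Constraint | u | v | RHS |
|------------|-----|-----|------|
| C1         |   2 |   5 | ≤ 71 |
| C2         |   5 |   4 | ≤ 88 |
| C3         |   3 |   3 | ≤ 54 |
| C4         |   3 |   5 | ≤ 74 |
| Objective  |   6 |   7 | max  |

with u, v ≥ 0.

At u = 8, v = 10, compute slack b - a·x for each constraint:
  C1: 71 − 66 = 5  (slack)
  C2: 88 − 80 = 8  (slack)
  C3: 54 − 54 = 0  (binding)
  C4: 74 − 74 = 0  (binding)

Optimal: u = 8, v = 10
Binding: C3, C4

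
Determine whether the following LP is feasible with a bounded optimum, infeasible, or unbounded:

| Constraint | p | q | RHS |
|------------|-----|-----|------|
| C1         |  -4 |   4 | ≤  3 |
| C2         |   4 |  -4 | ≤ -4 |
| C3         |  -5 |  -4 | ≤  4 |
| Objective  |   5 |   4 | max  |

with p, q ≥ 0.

Infeasible (no feasible solution exists)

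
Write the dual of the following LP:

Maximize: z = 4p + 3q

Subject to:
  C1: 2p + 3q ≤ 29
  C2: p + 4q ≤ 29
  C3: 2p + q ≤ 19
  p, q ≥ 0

Primal max cᵀx s.t. Ax ≤ b, x ≥ 0  →  Dual min bᵀy s.t. Aᵀy ≥ c, y ≥ 0.

Minimize: z = 29y1 + 29y2 + 19y3

Subject to:
  2y1 + y2 + 2y3 ≥ 4
  3y1 + 4y2 + y3 ≥ 3
  y1, y2, y3 ≥ 0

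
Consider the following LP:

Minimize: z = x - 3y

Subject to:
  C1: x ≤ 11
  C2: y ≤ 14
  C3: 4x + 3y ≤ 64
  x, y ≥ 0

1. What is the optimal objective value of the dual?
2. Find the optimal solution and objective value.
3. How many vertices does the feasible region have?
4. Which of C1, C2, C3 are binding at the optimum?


1. -42
2. x = 0, y = 14, z = -42
3. 5
4. C2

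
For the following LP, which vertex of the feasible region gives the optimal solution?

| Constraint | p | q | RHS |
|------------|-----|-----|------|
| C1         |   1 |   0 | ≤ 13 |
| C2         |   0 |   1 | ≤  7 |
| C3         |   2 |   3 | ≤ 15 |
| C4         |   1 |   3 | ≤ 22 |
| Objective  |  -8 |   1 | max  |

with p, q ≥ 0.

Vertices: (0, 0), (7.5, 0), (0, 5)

Evaluate the objective at each vertex of the feasible region:
  z(0, 0) = 0
  z(7.5, 0) = -60
  z(0, 5) = 5  ←
The maximum is at p = 0, q = 5.

(0, 5)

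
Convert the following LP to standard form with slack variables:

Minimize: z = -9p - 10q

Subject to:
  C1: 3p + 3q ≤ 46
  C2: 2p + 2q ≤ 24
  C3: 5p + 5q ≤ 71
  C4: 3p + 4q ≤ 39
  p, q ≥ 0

min z = -9p - 10q

s.t.
  3p + 3q + s1 = 46
  2p + 2q + s2 = 24
  5p + 5q + s3 = 71
  3p + 4q + s4 = 39
  p, q, s1, s2, s3, s4 ≥ 0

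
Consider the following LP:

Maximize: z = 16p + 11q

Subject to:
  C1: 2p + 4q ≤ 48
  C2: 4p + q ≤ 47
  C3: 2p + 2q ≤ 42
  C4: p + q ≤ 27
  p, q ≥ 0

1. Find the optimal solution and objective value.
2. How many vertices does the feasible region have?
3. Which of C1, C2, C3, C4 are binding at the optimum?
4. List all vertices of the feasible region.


1. p = 10, q = 7, z = 237
2. 4
3. C1, C2
4. (0, 0), (11.75, 0), (10, 7), (0, 12)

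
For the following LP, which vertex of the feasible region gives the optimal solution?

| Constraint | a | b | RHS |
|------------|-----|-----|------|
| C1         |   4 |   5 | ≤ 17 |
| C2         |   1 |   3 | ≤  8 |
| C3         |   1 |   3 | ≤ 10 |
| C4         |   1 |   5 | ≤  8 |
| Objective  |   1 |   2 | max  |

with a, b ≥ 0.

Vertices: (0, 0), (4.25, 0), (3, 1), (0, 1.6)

Evaluate the objective at each vertex of the feasible region:
  z(0, 0) = 0
  z(4.25, 0) = 4.25
  z(3, 1) = 5  ←
  z(0, 1.6) = 3.2
The maximum is at a = 3, b = 1.

(3, 1)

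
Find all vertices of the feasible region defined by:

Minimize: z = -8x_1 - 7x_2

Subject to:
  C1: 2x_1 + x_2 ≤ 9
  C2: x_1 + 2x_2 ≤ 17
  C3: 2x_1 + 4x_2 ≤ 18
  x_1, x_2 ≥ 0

(0, 0), (4.5, 0), (3, 3), (0, 4.5)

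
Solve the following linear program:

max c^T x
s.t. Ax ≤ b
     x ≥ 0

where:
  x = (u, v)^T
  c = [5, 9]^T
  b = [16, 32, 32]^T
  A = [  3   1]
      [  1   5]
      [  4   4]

Evaluate the objective at each vertex of the feasible region:
  z(0, 0) = 0
  z(5.333, 0) = 26.67
  z(4, 4) = 56
  z(2, 6) = 64  ←
  z(0, 6.4) = 57.6
The maximum is at u = 2, v = 6.

u = 2, v = 6, z = 64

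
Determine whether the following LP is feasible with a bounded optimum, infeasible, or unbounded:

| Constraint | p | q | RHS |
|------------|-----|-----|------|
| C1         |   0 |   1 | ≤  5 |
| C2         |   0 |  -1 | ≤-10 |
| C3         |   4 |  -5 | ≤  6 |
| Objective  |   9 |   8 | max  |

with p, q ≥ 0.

Infeasible (no feasible solution exists)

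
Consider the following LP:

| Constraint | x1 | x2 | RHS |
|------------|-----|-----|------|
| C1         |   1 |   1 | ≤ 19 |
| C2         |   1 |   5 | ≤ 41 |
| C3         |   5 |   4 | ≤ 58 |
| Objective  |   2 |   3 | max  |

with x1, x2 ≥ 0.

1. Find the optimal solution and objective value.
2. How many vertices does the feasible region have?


1. x1 = 6, x2 = 7, z = 33
2. 4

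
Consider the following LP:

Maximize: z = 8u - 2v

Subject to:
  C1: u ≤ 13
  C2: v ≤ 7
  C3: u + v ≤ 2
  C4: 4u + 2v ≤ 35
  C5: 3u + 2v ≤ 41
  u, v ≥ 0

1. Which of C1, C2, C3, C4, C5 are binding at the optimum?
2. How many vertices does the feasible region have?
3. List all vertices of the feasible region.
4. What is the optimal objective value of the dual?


1. C3
2. 3
3. (0, 0), (2, 0), (0, 2)
4. 16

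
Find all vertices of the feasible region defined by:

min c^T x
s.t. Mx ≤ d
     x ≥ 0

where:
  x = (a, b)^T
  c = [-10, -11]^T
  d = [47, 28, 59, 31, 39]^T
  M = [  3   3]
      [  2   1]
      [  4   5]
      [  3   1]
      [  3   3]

(0, 0), (10.33, 0), (9, 4), (6, 7), (0, 11.8)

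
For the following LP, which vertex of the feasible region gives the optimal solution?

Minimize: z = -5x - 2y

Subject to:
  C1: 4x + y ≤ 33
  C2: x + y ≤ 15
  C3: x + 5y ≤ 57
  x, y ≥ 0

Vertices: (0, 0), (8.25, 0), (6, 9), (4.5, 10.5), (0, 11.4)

Evaluate the objective at each vertex of the feasible region:
  z(0, 0) = 0
  z(8.25, 0) = -41.25
  z(6, 9) = -48  ←
  z(4.5, 10.5) = -43.5
  z(0, 11.4) = -22.8
The minimum is at x = 6, y = 9.

(6, 9)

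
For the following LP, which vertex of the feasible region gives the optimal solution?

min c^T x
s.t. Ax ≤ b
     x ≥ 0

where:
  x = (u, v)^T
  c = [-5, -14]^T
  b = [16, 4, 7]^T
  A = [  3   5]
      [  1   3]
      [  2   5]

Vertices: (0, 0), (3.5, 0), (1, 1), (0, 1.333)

Evaluate the objective at each vertex of the feasible region:
  z(0, 0) = 0
  z(3.5, 0) = -17.5
  z(1, 1) = -19  ←
  z(0, 1.333) = -18.67
The minimum is at u = 1, v = 1.

(1, 1)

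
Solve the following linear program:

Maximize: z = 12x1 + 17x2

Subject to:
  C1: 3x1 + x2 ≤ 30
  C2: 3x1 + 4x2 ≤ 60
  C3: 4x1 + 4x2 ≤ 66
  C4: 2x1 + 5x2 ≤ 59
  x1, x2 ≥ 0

Evaluate the objective at each vertex of the feasible region:
  z(0, 0) = 0
  z(10, 0) = 120
  z(7, 9) = 237  ←
  z(0, 11.8) = 200.6
The maximum is at x1 = 7, x2 = 9.

x1 = 7, x2 = 9, z = 237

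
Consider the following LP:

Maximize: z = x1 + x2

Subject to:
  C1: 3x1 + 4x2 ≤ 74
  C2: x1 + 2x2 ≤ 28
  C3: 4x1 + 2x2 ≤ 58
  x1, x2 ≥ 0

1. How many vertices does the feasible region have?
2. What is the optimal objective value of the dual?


1. 4
2. 19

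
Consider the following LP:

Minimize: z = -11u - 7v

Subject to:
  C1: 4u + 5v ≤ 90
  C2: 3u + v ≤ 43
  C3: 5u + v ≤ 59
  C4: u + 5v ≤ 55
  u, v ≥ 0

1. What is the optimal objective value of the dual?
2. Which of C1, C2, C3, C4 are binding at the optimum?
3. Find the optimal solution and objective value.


1. -173
2. C3, C4
3. u = 10, v = 9, z = -173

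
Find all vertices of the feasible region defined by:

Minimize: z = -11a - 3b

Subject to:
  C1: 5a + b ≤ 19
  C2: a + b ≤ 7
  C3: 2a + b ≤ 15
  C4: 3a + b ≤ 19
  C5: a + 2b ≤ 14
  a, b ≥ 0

(0, 0), (3.8, 0), (3, 4), (0, 7)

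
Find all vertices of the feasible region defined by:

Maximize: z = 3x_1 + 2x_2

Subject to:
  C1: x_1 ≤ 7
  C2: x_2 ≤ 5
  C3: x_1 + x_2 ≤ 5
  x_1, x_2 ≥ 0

(0, 0), (5, 0), (0, 5)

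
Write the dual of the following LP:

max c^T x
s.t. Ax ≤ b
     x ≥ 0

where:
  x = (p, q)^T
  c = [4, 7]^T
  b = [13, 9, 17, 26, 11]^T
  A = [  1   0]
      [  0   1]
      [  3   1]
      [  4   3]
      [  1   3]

Primal max cᵀx s.t. Ax ≤ b, x ≥ 0  →  Dual min bᵀy s.t. Aᵀy ≥ c, y ≥ 0.

Minimize: z = 13y1 + 9y2 + 17y3 + 26y4 + 11y5

Subject to:
  y1 + 3y3 + 4y4 + y5 ≥ 4
  y2 + y3 + 3y4 + 3y5 ≥ 7
  y1, y2, y3, y4, y5 ≥ 0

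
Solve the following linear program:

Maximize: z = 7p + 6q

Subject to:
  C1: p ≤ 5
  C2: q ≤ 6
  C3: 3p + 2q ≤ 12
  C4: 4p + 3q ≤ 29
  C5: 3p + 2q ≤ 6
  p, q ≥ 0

Evaluate the objective at each vertex of the feasible region:
  z(0, 0) = 0
  z(2, 0) = 14
  z(0, 3) = 18  ←
The maximum is at p = 0, q = 3.

p = 0, q = 3, z = 18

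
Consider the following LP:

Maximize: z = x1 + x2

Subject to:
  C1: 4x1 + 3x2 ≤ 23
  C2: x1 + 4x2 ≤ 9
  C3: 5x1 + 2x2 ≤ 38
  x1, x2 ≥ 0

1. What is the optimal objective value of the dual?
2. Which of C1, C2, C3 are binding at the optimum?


1. 6
2. C1, C2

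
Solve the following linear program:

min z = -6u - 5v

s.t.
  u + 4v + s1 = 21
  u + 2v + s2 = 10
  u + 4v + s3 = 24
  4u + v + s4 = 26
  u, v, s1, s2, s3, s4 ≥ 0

Evaluate the objective at each vertex of the feasible region:
  z(0, 0) = 0
  z(6.5, 0) = -39
  z(6, 2) = -46  ←
  z(0, 5) = -25
The minimum is at u = 6, v = 2.

u = 6, v = 2, z = -46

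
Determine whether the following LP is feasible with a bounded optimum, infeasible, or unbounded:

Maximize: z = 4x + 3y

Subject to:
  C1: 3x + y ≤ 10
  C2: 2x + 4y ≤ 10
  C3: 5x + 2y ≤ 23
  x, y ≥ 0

Feasible with a bounded optimal solution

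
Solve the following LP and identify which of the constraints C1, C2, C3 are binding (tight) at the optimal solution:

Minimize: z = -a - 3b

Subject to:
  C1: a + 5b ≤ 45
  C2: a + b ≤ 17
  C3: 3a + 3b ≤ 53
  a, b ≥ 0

At a = 10, b = 7, compute slack b - a·x for each constraint:
  C1: 45 − 45 = 0  (binding)
  C2: 17 − 17 = 0  (binding)
  C3: 53 − 51 = 2  (slack)

Optimal: a = 10, b = 7
Binding: C1, C2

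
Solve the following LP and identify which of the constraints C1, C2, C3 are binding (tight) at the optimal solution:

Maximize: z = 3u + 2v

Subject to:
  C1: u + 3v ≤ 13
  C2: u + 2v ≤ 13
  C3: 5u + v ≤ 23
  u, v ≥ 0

At u = 4, v = 3, compute slack b - a·x for each constraint:
  C1: 13 − 13 = 0  (binding)
  C2: 13 − 10 = 3  (slack)
  C3: 23 − 23 = 0  (binding)

Optimal: u = 4, v = 3
Binding: C1, C3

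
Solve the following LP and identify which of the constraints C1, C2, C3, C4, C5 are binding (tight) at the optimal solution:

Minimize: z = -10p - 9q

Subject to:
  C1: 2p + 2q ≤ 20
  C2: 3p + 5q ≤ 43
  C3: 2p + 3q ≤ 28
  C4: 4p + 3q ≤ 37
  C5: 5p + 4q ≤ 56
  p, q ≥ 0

At p = 7, q = 3, compute slack b - a·x for each constraint:
  C1: 20 − 20 = 0  (binding)
  C2: 43 − 36 = 7  (slack)
  C3: 28 − 23 = 5  (slack)
  C4: 37 − 37 = 0  (binding)
  C5: 56 − 47 = 9  (slack)

Optimal: p = 7, q = 3
Binding: C1, C4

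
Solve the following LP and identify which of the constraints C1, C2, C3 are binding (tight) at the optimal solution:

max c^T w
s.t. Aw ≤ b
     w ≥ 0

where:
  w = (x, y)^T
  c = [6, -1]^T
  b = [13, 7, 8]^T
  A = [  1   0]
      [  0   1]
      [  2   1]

At x = 4, y = 0, compute slack b - a·x for each constraint:
  C1: 13 − 4 = 9  (slack)
  C2: 7 − 0 = 7  (slack)
  C3: 8 − 8 = 0  (binding)

Optimal: x = 4, y = 0
Binding: C3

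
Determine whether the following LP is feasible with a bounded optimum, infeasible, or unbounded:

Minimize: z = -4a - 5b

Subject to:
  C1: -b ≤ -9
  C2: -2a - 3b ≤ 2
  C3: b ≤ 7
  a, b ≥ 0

Infeasible (no feasible solution exists)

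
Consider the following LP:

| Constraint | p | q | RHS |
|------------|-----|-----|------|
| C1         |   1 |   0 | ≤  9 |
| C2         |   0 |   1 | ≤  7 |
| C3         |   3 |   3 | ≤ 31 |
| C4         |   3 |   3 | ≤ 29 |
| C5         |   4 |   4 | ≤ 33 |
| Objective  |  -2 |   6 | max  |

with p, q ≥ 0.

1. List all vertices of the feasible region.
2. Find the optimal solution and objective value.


1. (0, 0), (8.25, 0), (1.25, 7), (0, 7)
2. p = 0, q = 7, z = 42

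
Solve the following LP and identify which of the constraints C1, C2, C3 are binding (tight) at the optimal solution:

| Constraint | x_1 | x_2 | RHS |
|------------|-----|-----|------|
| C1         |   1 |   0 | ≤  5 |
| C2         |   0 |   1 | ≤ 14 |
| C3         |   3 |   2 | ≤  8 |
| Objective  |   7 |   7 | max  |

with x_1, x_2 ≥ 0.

At x_1 = 0, x_2 = 4, compute slack b - a·x for each constraint:
  C1: 5 − 0 = 5  (slack)
  C2: 14 − 4 = 10  (slack)
  C3: 8 − 8 = 0  (binding)

Optimal: x_1 = 0, x_2 = 4
Binding: C3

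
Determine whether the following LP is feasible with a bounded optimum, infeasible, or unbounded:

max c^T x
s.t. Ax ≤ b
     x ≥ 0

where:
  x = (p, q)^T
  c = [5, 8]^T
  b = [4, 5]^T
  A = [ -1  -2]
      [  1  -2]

Unbounded (objective can increase without bound)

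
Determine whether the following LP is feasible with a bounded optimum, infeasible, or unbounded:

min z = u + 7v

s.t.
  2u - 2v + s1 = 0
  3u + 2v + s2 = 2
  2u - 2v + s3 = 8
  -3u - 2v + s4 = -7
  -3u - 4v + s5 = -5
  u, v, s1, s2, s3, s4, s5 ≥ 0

Infeasible (no feasible solution exists)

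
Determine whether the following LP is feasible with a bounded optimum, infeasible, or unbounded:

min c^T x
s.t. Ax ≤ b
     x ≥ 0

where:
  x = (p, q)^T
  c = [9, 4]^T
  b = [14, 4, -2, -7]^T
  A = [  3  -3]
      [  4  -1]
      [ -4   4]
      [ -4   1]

Infeasible (no feasible solution exists)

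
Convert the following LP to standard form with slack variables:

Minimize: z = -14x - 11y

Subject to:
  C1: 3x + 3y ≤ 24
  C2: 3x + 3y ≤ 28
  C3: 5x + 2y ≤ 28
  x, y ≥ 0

min z = -14x - 11y

s.t.
  3x + 3y + s1 = 24
  3x + 3y + s2 = 28
  5x + 2y + s3 = 28
  x, y, s1, s2, s3 ≥ 0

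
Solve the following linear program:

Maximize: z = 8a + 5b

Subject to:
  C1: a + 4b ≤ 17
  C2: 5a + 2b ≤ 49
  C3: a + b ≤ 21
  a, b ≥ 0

Evaluate the objective at each vertex of the feasible region:
  z(0, 0) = 0
  z(9.8, 0) = 78.4
  z(9, 2) = 82  ←
  z(0, 4.25) = 21.25
The maximum is at a = 9, b = 2.

a = 9, b = 2, z = 82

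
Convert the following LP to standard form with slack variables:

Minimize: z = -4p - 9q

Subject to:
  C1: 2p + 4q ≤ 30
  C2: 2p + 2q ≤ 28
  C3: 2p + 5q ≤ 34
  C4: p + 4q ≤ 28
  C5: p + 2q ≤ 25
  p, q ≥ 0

min z = -4p - 9q

s.t.
  2p + 4q + s1 = 30
  2p + 2q + s2 = 28
  2p + 5q + s3 = 34
  p + 4q + s4 = 28
  p + 2q + s5 = 25
  p, q, s1, s2, s3, s4, s5 ≥ 0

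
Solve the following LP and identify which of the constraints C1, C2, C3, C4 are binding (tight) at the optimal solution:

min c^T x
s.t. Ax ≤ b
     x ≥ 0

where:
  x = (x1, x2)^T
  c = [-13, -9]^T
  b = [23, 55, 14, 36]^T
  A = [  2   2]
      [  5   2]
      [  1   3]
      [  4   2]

At x1 = 8, x2 = 2, compute slack b - a·x for each constraint:
  C1: 23 − 20 = 3  (slack)
  C2: 55 − 44 = 11  (slack)
  C3: 14 − 14 = 0  (binding)
  C4: 36 − 36 = 0  (binding)

Optimal: x1 = 8, x2 = 2
Binding: C3, C4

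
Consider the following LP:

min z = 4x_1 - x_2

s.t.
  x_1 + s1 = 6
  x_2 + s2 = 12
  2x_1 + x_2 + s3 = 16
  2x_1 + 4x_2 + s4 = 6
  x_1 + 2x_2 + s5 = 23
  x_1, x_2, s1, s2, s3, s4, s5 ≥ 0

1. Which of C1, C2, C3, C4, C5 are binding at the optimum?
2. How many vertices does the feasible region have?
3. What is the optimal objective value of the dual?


1. C4
2. 3
3. -1.5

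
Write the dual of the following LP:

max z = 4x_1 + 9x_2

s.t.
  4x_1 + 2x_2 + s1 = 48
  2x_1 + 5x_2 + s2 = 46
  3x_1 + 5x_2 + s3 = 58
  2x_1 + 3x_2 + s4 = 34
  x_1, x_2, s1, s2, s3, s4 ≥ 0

Primal max cᵀx s.t. Ax ≤ b, x ≥ 0  →  Dual min bᵀy s.t. Aᵀy ≥ c, y ≥ 0.

Minimize: z = 48y1 + 46y2 + 58y3 + 34y4

Subject to:
  4y1 + 2y2 + 3y3 + 2y4 ≥ 4
  2y1 + 5y2 + 5y3 + 3y4 ≥ 9
  y1, y2, y3, y4 ≥ 0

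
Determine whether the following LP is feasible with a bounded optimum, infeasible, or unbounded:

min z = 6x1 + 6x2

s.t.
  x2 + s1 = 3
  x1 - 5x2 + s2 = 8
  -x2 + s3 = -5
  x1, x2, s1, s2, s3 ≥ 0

Infeasible (no feasible solution exists)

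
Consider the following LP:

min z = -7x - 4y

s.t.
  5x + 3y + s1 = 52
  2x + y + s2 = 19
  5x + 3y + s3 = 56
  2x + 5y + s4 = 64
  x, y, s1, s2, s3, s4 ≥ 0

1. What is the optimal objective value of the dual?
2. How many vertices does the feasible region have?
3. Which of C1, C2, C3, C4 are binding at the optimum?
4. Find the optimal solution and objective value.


1. -71
2. 5
3. C1, C2
4. x = 5, y = 9, z = -71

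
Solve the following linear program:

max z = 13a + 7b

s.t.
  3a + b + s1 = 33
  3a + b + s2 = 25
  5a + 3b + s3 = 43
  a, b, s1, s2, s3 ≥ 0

Evaluate the objective at each vertex of the feasible region:
  z(0, 0) = 0
  z(8.333, 0) = 108.3
  z(8, 1) = 111  ←
  z(0, 14.33) = 100.3
The maximum is at a = 8, b = 1.

a = 8, b = 1, z = 111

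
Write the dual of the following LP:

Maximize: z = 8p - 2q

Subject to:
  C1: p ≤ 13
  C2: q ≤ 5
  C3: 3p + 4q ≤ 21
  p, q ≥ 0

Primal max cᵀx s.t. Ax ≤ b, x ≥ 0  →  Dual min bᵀy s.t. Aᵀy ≥ c, y ≥ 0.

Minimize: z = 13y1 + 5y2 + 21y3

Subject to:
  y1 + 3y3 ≥ 8
  y2 + 4y3 ≥ -2
  y1, y2, y3 ≥ 0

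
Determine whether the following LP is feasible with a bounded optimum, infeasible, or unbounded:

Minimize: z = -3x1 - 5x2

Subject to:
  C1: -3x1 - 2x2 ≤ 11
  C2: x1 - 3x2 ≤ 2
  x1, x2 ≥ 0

Unbounded (objective can decrease without bound)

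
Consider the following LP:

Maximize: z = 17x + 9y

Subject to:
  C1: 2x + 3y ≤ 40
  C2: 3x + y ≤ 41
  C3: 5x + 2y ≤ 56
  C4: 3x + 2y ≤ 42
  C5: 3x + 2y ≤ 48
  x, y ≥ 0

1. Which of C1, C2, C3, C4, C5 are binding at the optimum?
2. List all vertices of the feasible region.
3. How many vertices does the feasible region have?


1. C1, C3
2. (0, 0), (11.2, 0), (8, 8), (0, 13.33)
3. 4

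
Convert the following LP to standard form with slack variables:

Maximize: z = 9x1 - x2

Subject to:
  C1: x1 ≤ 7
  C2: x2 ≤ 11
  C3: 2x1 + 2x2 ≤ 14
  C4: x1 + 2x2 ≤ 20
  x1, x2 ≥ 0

max z = 9x1 - x2

s.t.
  x1 + s1 = 7
  x2 + s2 = 11
  2x1 + 2x2 + s3 = 14
  x1 + 2x2 + s4 = 20
  x1, x2, s1, s2, s3, s4 ≥ 0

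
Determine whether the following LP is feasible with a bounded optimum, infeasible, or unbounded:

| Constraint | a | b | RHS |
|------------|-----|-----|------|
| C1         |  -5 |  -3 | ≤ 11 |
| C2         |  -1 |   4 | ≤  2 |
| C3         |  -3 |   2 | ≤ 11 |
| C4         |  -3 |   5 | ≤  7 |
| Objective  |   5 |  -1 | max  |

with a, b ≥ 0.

Unbounded (objective can increase without bound)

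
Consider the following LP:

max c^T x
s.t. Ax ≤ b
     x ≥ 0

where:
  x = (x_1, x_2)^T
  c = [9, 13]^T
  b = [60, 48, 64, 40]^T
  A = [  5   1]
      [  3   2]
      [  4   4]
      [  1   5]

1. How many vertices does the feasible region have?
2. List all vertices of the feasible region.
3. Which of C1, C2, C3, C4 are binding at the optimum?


1. 5
2. (0, 0), (12, 0), (11, 5), (10, 6), (0, 8)
3. C3, C4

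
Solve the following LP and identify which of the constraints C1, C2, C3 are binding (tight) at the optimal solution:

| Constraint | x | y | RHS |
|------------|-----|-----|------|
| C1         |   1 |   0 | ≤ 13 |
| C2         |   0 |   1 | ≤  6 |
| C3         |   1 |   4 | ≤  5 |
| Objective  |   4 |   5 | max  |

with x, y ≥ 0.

At x = 5, y = 0, compute slack b - a·x for each constraint:
  C1: 13 − 5 = 8  (slack)
  C2: 6 − 0 = 6  (slack)
  C3: 5 − 5 = 0  (binding)

Optimal: x = 5, y = 0
Binding: C3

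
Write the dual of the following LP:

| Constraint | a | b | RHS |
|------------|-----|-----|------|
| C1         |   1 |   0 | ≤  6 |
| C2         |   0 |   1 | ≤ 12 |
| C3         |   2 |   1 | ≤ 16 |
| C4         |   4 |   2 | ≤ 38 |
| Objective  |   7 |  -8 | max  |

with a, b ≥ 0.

Primal max cᵀx s.t. Ax ≤ b, x ≥ 0  →  Dual min bᵀy s.t. Aᵀy ≥ c, y ≥ 0.

Minimize: z = 6y1 + 12y2 + 16y3 + 38y4

Subject to:
  y1 + 2y3 + 4y4 ≥ 7
  y2 + y3 + 2y4 ≥ -8
  y1, y2, y3, y4 ≥ 0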